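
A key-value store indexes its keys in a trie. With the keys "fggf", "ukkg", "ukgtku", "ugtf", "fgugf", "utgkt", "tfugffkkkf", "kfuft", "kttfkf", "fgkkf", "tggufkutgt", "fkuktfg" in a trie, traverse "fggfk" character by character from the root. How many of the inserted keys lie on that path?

1

Traverse "fggfk" character by character; count nodes along the way that are marked as word ends.
Prefixes of the query that are stored words: "fggf"
Count: 1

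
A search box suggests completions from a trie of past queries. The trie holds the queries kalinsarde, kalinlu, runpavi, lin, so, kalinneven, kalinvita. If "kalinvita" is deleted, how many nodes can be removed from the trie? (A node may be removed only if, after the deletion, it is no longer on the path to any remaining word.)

A node on "kalinvita"'s path can go only if nothing else ends at it or branches off below it.
The suffix "vita" (4 nodes) is used only by "kalinvita"; the node for "kalin" still has the child "s", so pruning stops there.
Nodes removed: 4

4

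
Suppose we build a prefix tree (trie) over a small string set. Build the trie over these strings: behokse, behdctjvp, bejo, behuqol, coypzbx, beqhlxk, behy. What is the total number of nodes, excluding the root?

32

Insert word by word; a character creates a node only if that edge doesn't already exist:
  "behokse" → 7 new (b, e, h, o, k, s, e)
  "behdctjvp" → prefix "beh" already present; 6 new (d, c, t, j, v, p)
  "bejo" → prefix "be" already present; 2 new (j, o)
  "behuqol" → prefix "beh" already present; 4 new (u, q, o, l)
  "coypzbx" → 7 new (c, o, y, p, z, b, x)
  "beqhlxk" → prefix "be" already present; 5 new (q, h, l, x, k)
  "behy" → prefix "beh" already present; 1 new (y)
Total nodes = 7 + 6 + 2 + 4 + 7 + 5 + 1 = 32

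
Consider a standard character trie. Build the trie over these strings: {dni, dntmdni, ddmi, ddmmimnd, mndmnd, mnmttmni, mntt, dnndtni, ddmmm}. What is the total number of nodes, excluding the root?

36

Count nodes per top-level branch (shared prefixes stored once):
  'd'-branch (ddmi, ddmmimnd, ddmmm, dni, dnndtni, dntmdni): 22 nodes
  'm'-branch (mndmnd, mnmttmni, mntt): 14 nodes
Sum: 36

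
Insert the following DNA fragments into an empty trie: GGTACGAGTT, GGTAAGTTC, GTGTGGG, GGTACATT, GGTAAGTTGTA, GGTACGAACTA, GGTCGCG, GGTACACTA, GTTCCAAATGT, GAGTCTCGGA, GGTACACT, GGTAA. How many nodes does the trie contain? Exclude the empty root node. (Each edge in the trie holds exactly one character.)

Trace insertions, counting only characters that open a new branch:
  "GGTACGAGTT" → 10 new (G, G, T, A, C, G, A, G, T, T)
  "GGTAAGTTC" → prefix "GGTA" already present; 5 new (A, G, T, T, C)
  "GTGTGGG" → prefix "G" already present; 6 new (T, G, T, G, G, G)
  "GGTACATT" → prefix "GGTAC" already present; 3 new (A, T, T)
  "GGTAAGTTGTA" → prefix "GGTAAGTT" already present; 3 new (G, T, A)
  "GGTACGAACTA" → prefix "GGTACGA" already present; 4 new (A, C, T, A)
  "GGTCGCG" → prefix "GGT" already present; 4 new (C, G, C, G)
  "GGTACACTA" → prefix "GGTACA" already present; 3 new (C, T, A)
  "GTTCCAAATGT" → prefix "GT" already present; 9 new (T, C, C, A, A, A, T, G, T)
  "GAGTCTCGGA" → prefix "G" already present; 9 new (A, G, T, C, T, C, G, G, A)
  "GGTACACT" → prefix "GGTACACT" already present; 0 new (none)
  "GGTAA" → prefix "GGTAA" already present; 0 new (none)
Total nodes = 10 + 5 + 6 + 3 + 3 + 4 + 4 + 3 + 9 + 9 + 0 + 0 = 56

56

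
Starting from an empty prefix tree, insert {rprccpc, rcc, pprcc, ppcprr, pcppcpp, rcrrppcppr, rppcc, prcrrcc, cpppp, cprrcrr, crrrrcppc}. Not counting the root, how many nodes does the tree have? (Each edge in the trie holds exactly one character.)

59

For each word, the new-node count is its length minus the longest prefix already in the trie:
  "rprccpc" → 7 new (r, p, r, c, c, p, c)
  "rcc" → prefix "r" already present; 2 new (c, c)
  "pprcc" → 5 new (p, p, r, c, c)
  "ppcprr" → prefix "pp" already present; 4 new (c, p, r, r)
  "pcppcpp" → prefix "p" already present; 6 new (c, p, p, c, p, p)
  "rcrrppcppr" → prefix "rc" already present; 8 new (r, r, p, p, c, p, p, r)
  "rppcc" → prefix "rp" already present; 3 new (p, c, c)
  "prcrrcc" → prefix "p" already present; 6 new (r, c, r, r, c, c)
  "cpppp" → 5 new (c, p, p, p, p)
  "cprrcrr" → prefix "cp" already present; 5 new (r, r, c, r, r)
  "crrrrcppc" → prefix "c" already present; 8 new (r, r, r, r, c, p, p, c)
Total nodes = 7 + 2 + 5 + 4 + 6 + 8 + 3 + 6 + 5 + 5 + 8 = 59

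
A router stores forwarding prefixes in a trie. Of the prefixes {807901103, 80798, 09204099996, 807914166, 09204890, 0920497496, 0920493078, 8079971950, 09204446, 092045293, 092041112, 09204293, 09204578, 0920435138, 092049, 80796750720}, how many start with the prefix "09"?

Walk to "09"; the words in its subtree are exactly those with that prefix.
Words under "09": 09204099996, 092041112, 09204293, 0920435138, 09204446, 092045293, 09204578, 09204890, 092049, 0920493078, 0920497496
Count: 11

11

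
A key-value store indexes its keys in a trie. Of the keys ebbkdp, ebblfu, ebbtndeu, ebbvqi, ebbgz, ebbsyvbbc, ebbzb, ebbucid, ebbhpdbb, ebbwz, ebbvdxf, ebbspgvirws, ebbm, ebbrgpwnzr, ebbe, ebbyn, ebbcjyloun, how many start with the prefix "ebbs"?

2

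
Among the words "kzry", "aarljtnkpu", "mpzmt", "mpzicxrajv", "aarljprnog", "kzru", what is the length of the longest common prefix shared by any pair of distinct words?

5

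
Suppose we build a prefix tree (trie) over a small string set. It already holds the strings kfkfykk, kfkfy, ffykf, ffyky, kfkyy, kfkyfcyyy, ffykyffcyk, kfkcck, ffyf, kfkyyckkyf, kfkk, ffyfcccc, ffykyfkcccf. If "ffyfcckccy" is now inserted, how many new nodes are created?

The longest prefix of "ffyfcckccy" already in the trie is "ffyfcc" (length 6).
Each of the 4 remaining characters creates one node.

4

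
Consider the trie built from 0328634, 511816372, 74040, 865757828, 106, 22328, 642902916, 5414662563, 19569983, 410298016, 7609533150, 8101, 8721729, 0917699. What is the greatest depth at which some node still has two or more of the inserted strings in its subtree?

The deepest shared node is where two words last agree before diverging.
"0328634" and "0917699" agree on "0" (1 characters) before diverging; nothing deeper is shared.
Longest shared-prefix length: 1

1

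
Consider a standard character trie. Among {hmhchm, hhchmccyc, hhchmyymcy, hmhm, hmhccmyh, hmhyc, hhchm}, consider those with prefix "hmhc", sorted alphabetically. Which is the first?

hmhccmyh

Filter for "hmhc…" and sort: "hmhccmyh", "hmhchm"
The 1st is hmhccmyh.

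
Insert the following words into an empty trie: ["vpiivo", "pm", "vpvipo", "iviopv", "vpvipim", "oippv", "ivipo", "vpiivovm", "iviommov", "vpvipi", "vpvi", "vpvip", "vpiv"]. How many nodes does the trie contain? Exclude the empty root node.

For each word, the new-node count is its length minus the longest prefix already in the trie:
  "vpiivo" → 6 new (v, p, i, i, v, o)
  "pm" → 2 new (p, m)
  "vpvipo" → prefix "vp" already present; 4 new (v, i, p, o)
  "iviopv" → 6 new (i, v, i, o, p, v)
  "vpvipim" → prefix "vpvip" already present; 2 new (i, m)
  "oippv" → 5 new (o, i, p, p, v)
  "ivipo" → prefix "ivi" already present; 2 new (p, o)
  "vpiivovm" → prefix "vpiivo" already present; 2 new (v, m)
  "iviommov" → prefix "ivio" already present; 4 new (m, m, o, v)
  "vpvipi" → prefix "vpvipi" already present; 0 new (none)
  "vpvi" → prefix "vpvi" already present; 0 new (none)
  "vpvip" → prefix "vpvip" already present; 0 new (none)
  "vpiv" → prefix "vpi" already present; 1 new (v)
Total nodes = 6 + 2 + 4 + 6 + 2 + 5 + 2 + 2 + 4 + 0 + 0 + 0 + 1 = 34

34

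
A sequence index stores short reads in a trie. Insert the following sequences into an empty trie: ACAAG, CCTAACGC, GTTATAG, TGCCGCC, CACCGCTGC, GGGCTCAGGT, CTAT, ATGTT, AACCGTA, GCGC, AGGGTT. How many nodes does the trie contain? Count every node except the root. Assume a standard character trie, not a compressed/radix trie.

For each word, the new-node count is its length minus the longest prefix already in the trie:
  "ACAAG" → 5 new (A, C, A, A, G)
  "CCTAACGC" → 8 new (C, C, T, A, A, C, G, C)
  "GTTATAG" → 7 new (G, T, T, A, T, A, G)
  "TGCCGCC" → 7 new (T, G, C, C, G, C, C)
  "CACCGCTGC" → prefix "C" already present; 8 new (A, C, C, G, C, T, G, C)
  "GGGCTCAGGT" → prefix "G" already present; 9 new (G, G, C, T, C, A, G, G, T)
  "CTAT" → prefix "C" already present; 3 new (T, A, T)
  "ATGTT" → prefix "A" already present; 4 new (T, G, T, T)
  "AACCGTA" → prefix "A" already present; 6 new (A, C, C, G, T, A)
  "GCGC" → prefix "G" already present; 3 new (C, G, C)
  "AGGGTT" → prefix "A" already present; 5 new (G, G, G, T, T)
Total nodes = 5 + 8 + 7 + 7 + 8 + 9 + 3 + 4 + 6 + 3 + 5 = 65

65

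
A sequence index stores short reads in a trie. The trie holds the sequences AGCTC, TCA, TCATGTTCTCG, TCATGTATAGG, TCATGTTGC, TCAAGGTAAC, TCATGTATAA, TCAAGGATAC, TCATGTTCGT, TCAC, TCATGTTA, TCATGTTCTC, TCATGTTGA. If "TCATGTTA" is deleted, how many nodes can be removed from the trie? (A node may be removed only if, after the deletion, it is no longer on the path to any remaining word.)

1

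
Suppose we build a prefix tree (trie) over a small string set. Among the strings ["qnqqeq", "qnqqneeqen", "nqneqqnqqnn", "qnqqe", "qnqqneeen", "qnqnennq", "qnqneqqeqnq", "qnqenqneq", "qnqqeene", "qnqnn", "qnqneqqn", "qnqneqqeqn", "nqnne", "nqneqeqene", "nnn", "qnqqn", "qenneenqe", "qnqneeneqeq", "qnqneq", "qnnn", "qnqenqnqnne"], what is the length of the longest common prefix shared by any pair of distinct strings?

10

Equivalently: take the maximum, over all pairs, of their longest common prefix length.
"qnqneqqeqn" and "qnqneqqeqnq" agree on "qnqneqqeqn" (10 characters) before diverging; nothing deeper is shared.
Longest shared-prefix length: 10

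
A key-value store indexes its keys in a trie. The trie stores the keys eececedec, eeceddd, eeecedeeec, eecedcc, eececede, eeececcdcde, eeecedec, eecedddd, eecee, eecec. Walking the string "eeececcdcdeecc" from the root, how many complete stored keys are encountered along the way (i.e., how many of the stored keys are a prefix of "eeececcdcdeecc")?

1

Traverse "eeececcdcdeecc" character by character; count nodes along the way that are marked as word ends.
Prefixes of the query that are stored words: "eeececcdcde"
Count: 1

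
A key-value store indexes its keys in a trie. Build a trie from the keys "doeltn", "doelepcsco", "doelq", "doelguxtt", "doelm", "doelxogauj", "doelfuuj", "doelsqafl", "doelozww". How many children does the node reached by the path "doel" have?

The children of the "doel" node are the distinct next characters among strings starting with "doel".
Distinct next characters after "doel": e, f, g, m, o, q, s, t, x.
That node has 9 child edges.

9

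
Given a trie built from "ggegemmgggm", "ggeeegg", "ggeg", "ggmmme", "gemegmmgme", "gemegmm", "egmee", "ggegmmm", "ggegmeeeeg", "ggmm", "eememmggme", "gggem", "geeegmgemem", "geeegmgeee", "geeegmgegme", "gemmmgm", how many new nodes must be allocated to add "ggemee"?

The longest prefix of "ggemee" already in the trie is "gge" (length 3).
So 6 − 3 = 3 new nodes.

3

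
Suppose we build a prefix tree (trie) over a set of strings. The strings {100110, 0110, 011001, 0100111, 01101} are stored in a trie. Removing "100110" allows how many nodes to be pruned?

6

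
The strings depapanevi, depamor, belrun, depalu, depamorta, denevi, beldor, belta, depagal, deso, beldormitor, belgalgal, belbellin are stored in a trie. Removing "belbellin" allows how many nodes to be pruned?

6

Walk "belbellin" from the leaf back toward the root, removing each node that no remaining word uses.
The suffix "bellin" (6 nodes) is used only by "belbellin"; the node for "bel" still has the child "r", so pruning stops there.
Nodes removed: 6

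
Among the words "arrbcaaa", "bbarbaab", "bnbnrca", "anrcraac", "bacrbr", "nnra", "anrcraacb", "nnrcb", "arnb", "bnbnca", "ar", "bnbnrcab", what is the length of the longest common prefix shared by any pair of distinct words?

8

Look for the deepest trie node that still has at least two words in its subtree.
e.g. "anrcraac" and "anrcraacb" share the prefix "anrcraac" of length 8; no pair shares a longer one.
Longest shared-prefix length: 8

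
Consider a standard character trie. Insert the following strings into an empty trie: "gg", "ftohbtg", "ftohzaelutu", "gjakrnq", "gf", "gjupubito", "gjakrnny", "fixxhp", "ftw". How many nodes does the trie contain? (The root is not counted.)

38

Insert word by word; a character creates a node only if that edge doesn't already exist:
  "gg" → 2 new (g, g)
  "ftohbtg" → 7 new (f, t, o, h, b, t, g)
  "ftohzaelutu" → prefix "ftoh" already present; 7 new (z, a, e, l, u, t, u)
  "gjakrnq" → prefix "g" already present; 6 new (j, a, k, r, n, q)
  "gf" → prefix "g" already present; 1 new (f)
  "gjupubito" → prefix "gj" already present; 7 new (u, p, u, b, i, t, o)
  "gjakrnny" → prefix "gjakrn" already present; 2 new (n, y)
  "fixxhp" → prefix "f" already present; 5 new (i, x, x, h, p)
  "ftw" → prefix "ft" already present; 1 new (w)
Total nodes = 2 + 7 + 7 + 6 + 1 + 7 + 2 + 5 + 1 = 38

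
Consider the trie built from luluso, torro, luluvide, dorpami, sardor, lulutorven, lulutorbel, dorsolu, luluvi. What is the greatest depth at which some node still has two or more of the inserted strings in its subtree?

Look for the deepest trie node that still has at least two words in its subtree.
e.g. "lulutorbel" and "lulutorven" share the prefix "lulutor" of length 7; no pair shares a longer one.
Longest shared-prefix length: 7

7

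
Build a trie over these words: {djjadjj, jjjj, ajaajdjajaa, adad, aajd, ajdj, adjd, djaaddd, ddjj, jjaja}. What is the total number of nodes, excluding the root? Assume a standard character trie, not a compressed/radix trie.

43

Insert word by word; a character creates a node only if that edge doesn't already exist:
  "djjadjj" → 7 new (d, j, j, a, d, j, j)
  "jjjj" → 4 new (j, j, j, j)
  "ajaajdjajaa" → 11 new (a, j, a, a, j, d, j, a, j, a, a)
  "adad" → prefix "a" already present; 3 new (d, a, d)
  "aajd" → prefix "a" already present; 3 new (a, j, d)
  "ajdj" → prefix "aj" already present; 2 new (d, j)
  "adjd" → prefix "ad" already present; 2 new (j, d)
  "djaaddd" → prefix "dj" already present; 5 new (a, a, d, d, d)
  "ddjj" → prefix "d" already present; 3 new (d, j, j)
  "jjaja" → prefix "jj" already present; 3 new (a, j, a)
Total nodes = 7 + 4 + 11 + 3 + 3 + 2 + 2 + 5 + 3 + 3 = 43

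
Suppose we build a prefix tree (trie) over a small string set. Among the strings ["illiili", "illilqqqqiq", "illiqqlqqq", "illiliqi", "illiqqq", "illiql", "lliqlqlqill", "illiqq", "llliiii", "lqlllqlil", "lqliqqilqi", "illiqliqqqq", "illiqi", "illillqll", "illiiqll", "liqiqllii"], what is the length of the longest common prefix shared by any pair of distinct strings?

The deepest shared node is where two words last agree before diverging.
"illiql" and "illiqliqqqq" agree on "illiql" (6 characters) before diverging; nothing deeper is shared.
Longest shared-prefix length: 6

6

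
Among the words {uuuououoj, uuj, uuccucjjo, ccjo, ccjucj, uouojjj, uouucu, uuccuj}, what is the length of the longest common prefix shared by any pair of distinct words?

The deepest shared node is where two words last agree before diverging.
e.g. "uuccucjjo" and "uuccuj" share the prefix "uuccu" of length 5; no pair shares a longer one.
Longest shared-prefix length: 5

5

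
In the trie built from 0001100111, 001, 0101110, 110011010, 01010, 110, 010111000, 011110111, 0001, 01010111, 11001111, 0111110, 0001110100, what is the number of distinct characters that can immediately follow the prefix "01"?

Follow the path "01" to its node, then look at its outgoing edges.
Distinct next characters after "01": 0, 1.
That node has 2 child edges.

2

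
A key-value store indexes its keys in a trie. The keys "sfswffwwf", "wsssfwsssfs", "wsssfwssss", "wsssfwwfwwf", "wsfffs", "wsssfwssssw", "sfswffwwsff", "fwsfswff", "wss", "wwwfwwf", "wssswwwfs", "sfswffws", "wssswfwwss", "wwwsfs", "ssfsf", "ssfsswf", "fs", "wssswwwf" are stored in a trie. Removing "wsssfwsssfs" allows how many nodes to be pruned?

After clearing the end-marker at "wsssfwsssfs", prune upward until reaching a node still needed by another word.
The suffix "fs" (2 nodes) is used only by "wsssfwsssfs"; the node for "wsssfwsss" still has the child "s", so pruning stops there.
Nodes removed: 2

2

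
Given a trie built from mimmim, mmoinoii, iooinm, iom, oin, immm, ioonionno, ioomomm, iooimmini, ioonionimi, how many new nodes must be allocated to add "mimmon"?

2

"mimm" is already a path in the trie; the remaining "on" must be added.
New nodes needed: |"mimmon"| − 4 = 6 − 4 = 2.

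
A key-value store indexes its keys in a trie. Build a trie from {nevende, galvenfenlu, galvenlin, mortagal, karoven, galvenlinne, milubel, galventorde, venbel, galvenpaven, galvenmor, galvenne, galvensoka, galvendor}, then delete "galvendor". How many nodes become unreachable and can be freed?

3

A node on "galvendor"'s path can go only if nothing else ends at it or branches off below it.
The suffix "dor" (3 nodes) is used only by "galvendor"; the node for "galven" still has the child "f", so pruning stops there.
Nodes removed: 3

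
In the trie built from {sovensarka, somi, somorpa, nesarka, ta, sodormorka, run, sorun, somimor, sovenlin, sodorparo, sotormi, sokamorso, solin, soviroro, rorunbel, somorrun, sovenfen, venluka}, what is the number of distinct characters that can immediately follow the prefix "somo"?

1

Follow the path "somo" to its node, then look at its outgoing edges.
Distinct next characters after "somo": r.
That node has 1 child edge.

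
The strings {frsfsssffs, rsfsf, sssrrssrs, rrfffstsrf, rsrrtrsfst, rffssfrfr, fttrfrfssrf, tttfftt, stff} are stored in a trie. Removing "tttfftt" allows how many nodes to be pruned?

After clearing the end-marker at "tttfftt", prune upward until reaching a node still needed by another word.
No other word shares any prefix with "tttfftt", so all 7 of its nodes go.
Nodes removed: 7

7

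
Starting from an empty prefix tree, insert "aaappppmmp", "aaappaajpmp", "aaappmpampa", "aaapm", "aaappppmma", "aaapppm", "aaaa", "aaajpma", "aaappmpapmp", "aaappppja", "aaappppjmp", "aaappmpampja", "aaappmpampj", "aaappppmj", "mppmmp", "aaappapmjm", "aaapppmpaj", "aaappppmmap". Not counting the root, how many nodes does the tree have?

54

Trace insertions, counting only characters that open a new branch:
  "aaappppmmp" → 10 new (a, a, a, p, p, p, p, m, m, p)
  "aaappaajpmp" → prefix "aaapp" already present; 6 new (a, a, j, p, m, p)
  "aaappmpampa" → prefix "aaapp" already present; 6 new (m, p, a, m, p, a)
  "aaapm" → prefix "aaap" already present; 1 new (m)
  "aaappppmma" → prefix "aaappppmm" already present; 1 new (a)
  "aaapppm" → prefix "aaappp" already present; 1 new (m)
  "aaaa" → prefix "aaa" already present; 1 new (a)
  "aaajpma" → prefix "aaa" already present; 4 new (j, p, m, a)
  "aaappmpapmp" → prefix "aaappmpa" already present; 3 new (p, m, p)
  "aaappppja" → prefix "aaapppp" already present; 2 new (j, a)
  "aaappppjmp" → prefix "aaappppj" already present; 2 new (m, p)
  "aaappmpampja" → prefix "aaappmpamp" already present; 2 new (j, a)
  "aaappmpampj" → prefix "aaappmpampj" already present; 0 new (none)
  "aaappppmj" → prefix "aaappppm" already present; 1 new (j)
  "mppmmp" → 6 new (m, p, p, m, m, p)
  "aaappapmjm" → prefix "aaappa" already present; 4 new (p, m, j, m)
  "aaapppmpaj" → prefix "aaapppm" already present; 3 new (p, a, j)
  "aaappppmmap" → prefix "aaappppmma" already present; 1 new (p)
Total nodes = 10 + 6 + 6 + 1 + 1 + 1 + 1 + 4 + 3 + 2 + 2 + 2 + 0 + 1 + 6 + 4 + 3 + 1 = 54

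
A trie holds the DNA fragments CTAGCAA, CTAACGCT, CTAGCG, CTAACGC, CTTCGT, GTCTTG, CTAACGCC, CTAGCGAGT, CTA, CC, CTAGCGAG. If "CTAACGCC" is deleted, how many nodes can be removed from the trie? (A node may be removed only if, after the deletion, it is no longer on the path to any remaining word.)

After clearing the end-marker at "CTAACGCC", prune upward until reaching a node still needed by another word.
The suffix "C" (1 node) is used only by "CTAACGCC"; the node for "CTAACGC" still has the child "T", so pruning stops there.
Nodes removed: 1

1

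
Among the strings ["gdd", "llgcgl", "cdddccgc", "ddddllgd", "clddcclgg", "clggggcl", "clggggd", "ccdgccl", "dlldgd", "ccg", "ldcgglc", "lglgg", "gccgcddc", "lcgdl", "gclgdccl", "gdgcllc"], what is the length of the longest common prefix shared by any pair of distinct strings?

The deepest shared node is where two words last agree before diverging.
"clggggcl" and "clggggd" agree on "clgggg" (6 characters) before diverging; nothing deeper is shared.
Longest shared-prefix length: 6

6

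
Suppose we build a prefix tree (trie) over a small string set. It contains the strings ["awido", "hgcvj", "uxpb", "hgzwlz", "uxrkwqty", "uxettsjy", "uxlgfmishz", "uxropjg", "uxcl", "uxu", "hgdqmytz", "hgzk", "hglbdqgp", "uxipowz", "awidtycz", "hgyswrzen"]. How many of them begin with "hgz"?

2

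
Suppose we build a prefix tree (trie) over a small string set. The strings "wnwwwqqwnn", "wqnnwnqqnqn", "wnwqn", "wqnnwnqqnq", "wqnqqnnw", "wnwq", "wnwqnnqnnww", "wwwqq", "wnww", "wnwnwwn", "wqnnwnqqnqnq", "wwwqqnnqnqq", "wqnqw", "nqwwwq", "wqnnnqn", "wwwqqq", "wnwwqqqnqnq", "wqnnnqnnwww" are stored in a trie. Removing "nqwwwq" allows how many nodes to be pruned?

6

After clearing the end-marker at "nqwwwq", prune upward until reaching a node still needed by another word.
No other word shares any prefix with "nqwwwq", so all 6 of its nodes go.
Nodes removed: 6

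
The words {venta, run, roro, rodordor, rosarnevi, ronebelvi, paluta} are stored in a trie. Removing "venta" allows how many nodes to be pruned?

A node on "venta"'s path can go only if nothing else ends at it or branches off below it.
No other word shares any prefix with "venta", so all 5 of its nodes go.
Nodes removed: 5

5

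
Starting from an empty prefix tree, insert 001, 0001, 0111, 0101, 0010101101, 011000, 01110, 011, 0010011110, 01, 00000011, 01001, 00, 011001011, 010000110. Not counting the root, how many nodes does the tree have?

For each word, the new-node count is its length minus the longest prefix already in the trie:
  "001" → 3 new (0, 0, 1)
  "0001" → prefix "00" already present; 2 new (0, 1)
  "0111" → prefix "0" already present; 3 new (1, 1, 1)
  "0101" → prefix "01" already present; 2 new (0, 1)
  "0010101101" → prefix "001" already present; 7 new (0, 1, 0, 1, 1, 0, 1)
  "011000" → prefix "011" already present; 3 new (0, 0, 0)
  "01110" → prefix "0111" already present; 1 new (0)
  "011" → prefix "011" already present; 0 new (none)
  "0010011110" → prefix "0010" already present; 6 new (0, 1, 1, 1, 1, 0)
  "01" → prefix "01" already present; 0 new (none)
  "00000011" → prefix "000" already present; 5 new (0, 0, 0, 1, 1)
  "01001" → prefix "010" already present; 2 new (0, 1)
  "00" → prefix "00" already present; 0 new (none)
  "011001011" → prefix "01100" already present; 4 new (1, 0, 1, 1)
  "010000110" → prefix "0100" already present; 5 new (0, 0, 1, 1, 0)
Total nodes = 3 + 2 + 3 + 2 + 7 + 3 + 1 + 0 + 6 + 0 + 5 + 2 + 0 + 4 + 5 = 43

43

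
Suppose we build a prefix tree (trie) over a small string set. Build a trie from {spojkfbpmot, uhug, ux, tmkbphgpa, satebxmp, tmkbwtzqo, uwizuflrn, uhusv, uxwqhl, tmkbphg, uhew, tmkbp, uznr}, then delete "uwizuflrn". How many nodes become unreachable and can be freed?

8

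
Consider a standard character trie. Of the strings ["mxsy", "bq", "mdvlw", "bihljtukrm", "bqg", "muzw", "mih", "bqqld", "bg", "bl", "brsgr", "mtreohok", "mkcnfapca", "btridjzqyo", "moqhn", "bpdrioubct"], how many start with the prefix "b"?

9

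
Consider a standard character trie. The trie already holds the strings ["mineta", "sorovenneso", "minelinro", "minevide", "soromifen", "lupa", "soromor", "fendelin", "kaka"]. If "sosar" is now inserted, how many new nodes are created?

Walking "sosar" from the root, the first 2 characters ("so") follow existing edges; "s" is the first miss.
New nodes needed: |"sosar"| − 2 = 5 − 2 = 3.

3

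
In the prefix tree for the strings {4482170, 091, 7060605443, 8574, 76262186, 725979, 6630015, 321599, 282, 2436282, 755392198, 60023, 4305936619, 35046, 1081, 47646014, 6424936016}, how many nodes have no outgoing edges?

Leaves are exactly the stored words that no other stored word extends.
Those words: "091", "1081", "2436282", "282", "321599", "35046", "4305936619", "4482170", "47646014", "60023", "6424936016", "6630015", "7060605443", "725979", "755392198", "76262186", "8574"
Leaf count: 17

17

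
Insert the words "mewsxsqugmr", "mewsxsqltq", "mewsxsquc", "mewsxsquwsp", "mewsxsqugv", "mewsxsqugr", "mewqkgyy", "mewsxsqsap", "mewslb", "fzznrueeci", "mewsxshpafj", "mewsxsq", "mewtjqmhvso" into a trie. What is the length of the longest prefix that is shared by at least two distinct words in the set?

9

Equivalently: take the maximum, over all pairs, of their longest common prefix length.
e.g. "mewsxsqugmr" and "mewsxsqugr" share the prefix "mewsxsqug" of length 9; no pair shares a longer one.
Longest shared-prefix length: 9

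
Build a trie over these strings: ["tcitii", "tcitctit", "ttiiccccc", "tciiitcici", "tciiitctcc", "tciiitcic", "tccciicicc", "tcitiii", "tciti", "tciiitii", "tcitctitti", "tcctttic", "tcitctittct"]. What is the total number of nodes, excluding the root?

For each word, the new-node count is its length minus the longest prefix already in the trie:
  "tcitii" → 6 new (t, c, i, t, i, i)
  "tcitctit" → prefix "tcit" already present; 4 new (c, t, i, t)
  "ttiiccccc" → prefix "t" already present; 8 new (t, i, i, c, c, c, c, c)
  "tciiitcici" → prefix "tci" already present; 7 new (i, i, t, c, i, c, i)
  "tciiitctcc" → prefix "tciiitc" already present; 3 new (t, c, c)
  "tciiitcic" → prefix "tciiitcic" already present; 0 new (none)
  "tccciicicc" → prefix "tc" already present; 8 new (c, c, i, i, c, i, c, c)
  "tcitiii" → prefix "tcitii" already present; 1 new (i)
  "tciti" → prefix "tciti" already present; 0 new (none)
  "tciiitii" → prefix "tciiit" already present; 2 new (i, i)
  "tcitctitti" → prefix "tcitctit" already present; 2 new (t, i)
  "tcctttic" → prefix "tcc" already present; 5 new (t, t, t, i, c)
  "tcitctittct" → prefix "tcitctitt" already present; 2 new (c, t)
Total nodes = 6 + 4 + 8 + 7 + 3 + 0 + 8 + 1 + 0 + 2 + 2 + 5 + 2 = 48

48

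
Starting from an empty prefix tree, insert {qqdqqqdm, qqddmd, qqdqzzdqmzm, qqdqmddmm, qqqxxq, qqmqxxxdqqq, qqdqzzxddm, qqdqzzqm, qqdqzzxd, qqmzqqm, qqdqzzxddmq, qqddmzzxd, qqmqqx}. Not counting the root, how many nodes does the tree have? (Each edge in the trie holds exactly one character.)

For each word, the new-node count is its length minus the longest prefix already in the trie:
  "qqdqqqdm" → 8 new (q, q, d, q, q, q, d, m)
  "qqddmd" → prefix "qqd" already present; 3 new (d, m, d)
  "qqdqzzdqmzm" → prefix "qqdq" already present; 7 new (z, z, d, q, m, z, m)
  "qqdqmddmm" → prefix "qqdq" already present; 5 new (m, d, d, m, m)
  "qqqxxq" → prefix "qq" already present; 4 new (q, x, x, q)
  "qqmqxxxdqqq" → prefix "qq" already present; 9 new (m, q, x, x, x, d, q, q, q)
  "qqdqzzxddm" → prefix "qqdqzz" already present; 4 new (x, d, d, m)
  "qqdqzzqm" → prefix "qqdqzz" already present; 2 new (q, m)
  "qqdqzzxd" → prefix "qqdqzzxd" already present; 0 new (none)
  "qqmzqqm" → prefix "qqm" already present; 4 new (z, q, q, m)
  "qqdqzzxddmq" → prefix "qqdqzzxddm" already present; 1 new (q)
  "qqddmzzxd" → prefix "qqddm" already present; 4 new (z, z, x, d)
  "qqmqqx" → prefix "qqmq" already present; 2 new (q, x)
Total nodes = 8 + 3 + 7 + 5 + 4 + 9 + 4 + 2 + 0 + 4 + 1 + 4 + 2 = 53

53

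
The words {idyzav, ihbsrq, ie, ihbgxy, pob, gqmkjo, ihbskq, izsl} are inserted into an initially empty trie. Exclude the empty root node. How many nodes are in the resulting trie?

29

For each word, the new-node count is its length minus the longest prefix already in the trie:
  "idyzav" → 6 new (i, d, y, z, a, v)
  "ihbsrq" → prefix "i" already present; 5 new (h, b, s, r, q)
  "ie" → prefix "i" already present; 1 new (e)
  "ihbgxy" → prefix "ihb" already present; 3 new (g, x, y)
  "pob" → 3 new (p, o, b)
  "gqmkjo" → 6 new (g, q, m, k, j, o)
  "ihbskq" → prefix "ihbs" already present; 2 new (k, q)
  "izsl" → prefix "i" already present; 3 new (z, s, l)
Total nodes = 6 + 5 + 1 + 3 + 3 + 6 + 2 + 3 = 29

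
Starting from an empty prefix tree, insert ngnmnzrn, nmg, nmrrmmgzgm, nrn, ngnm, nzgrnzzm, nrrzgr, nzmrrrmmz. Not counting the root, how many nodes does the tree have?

38

Insert word by word; a character creates a node only if that edge doesn't already exist:
  "ngnmnzrn" → 8 new (n, g, n, m, n, z, r, n)
  "nmg" → prefix "n" already present; 2 new (m, g)
  "nmrrmmgzgm" → prefix "nm" already present; 8 new (r, r, m, m, g, z, g, m)
  "nrn" → prefix "n" already present; 2 new (r, n)
  "ngnm" → prefix "ngnm" already present; 0 new (none)
  "nzgrnzzm" → prefix "n" already present; 7 new (z, g, r, n, z, z, m)
  "nrrzgr" → prefix "nr" already present; 4 new (r, z, g, r)
  "nzmrrrmmz" → prefix "nz" already present; 7 new (m, r, r, r, m, m, z)
Total nodes = 8 + 2 + 8 + 2 + 0 + 7 + 4 + 7 = 38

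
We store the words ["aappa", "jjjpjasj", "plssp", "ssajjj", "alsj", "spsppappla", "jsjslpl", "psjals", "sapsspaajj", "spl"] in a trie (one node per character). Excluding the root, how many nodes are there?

57

For each word, the new-node count is its length minus the longest prefix already in the trie:
  "aappa" → 5 new (a, a, p, p, a)
  "jjjpjasj" → 8 new (j, j, j, p, j, a, s, j)
  "plssp" → 5 new (p, l, s, s, p)
  "ssajjj" → 6 new (s, s, a, j, j, j)
  "alsj" → prefix "a" already present; 3 new (l, s, j)
  "spsppappla" → prefix "s" already present; 9 new (p, s, p, p, a, p, p, l, a)
  "jsjslpl" → prefix "j" already present; 6 new (s, j, s, l, p, l)
  "psjals" → prefix "p" already present; 5 new (s, j, a, l, s)
  "sapsspaajj" → prefix "s" already present; 9 new (a, p, s, s, p, a, a, j, j)
  "spl" → prefix "sp" already present; 1 new (l)
Total nodes = 5 + 8 + 5 + 6 + 3 + 9 + 6 + 5 + 9 + 1 = 57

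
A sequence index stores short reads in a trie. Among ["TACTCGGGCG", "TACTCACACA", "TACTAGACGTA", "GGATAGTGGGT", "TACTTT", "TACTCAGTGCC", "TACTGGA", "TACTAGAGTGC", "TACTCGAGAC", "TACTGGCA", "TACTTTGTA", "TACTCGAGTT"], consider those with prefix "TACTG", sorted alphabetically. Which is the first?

TACTGGA

Filter for "TACTG…" and sort: "TACTGGA", "TACTGGCA"
The 1st is TACTGGA.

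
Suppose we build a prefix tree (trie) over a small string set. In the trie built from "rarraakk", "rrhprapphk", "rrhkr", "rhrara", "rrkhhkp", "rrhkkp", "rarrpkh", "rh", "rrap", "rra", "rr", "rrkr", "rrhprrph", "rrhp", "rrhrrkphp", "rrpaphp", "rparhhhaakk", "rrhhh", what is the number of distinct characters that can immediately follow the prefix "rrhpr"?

The children of the "rrhpr" node are the distinct next characters among strings starting with "rrhpr".
Distinct next characters after "rrhpr": a, r.
That node has 2 child edges.

2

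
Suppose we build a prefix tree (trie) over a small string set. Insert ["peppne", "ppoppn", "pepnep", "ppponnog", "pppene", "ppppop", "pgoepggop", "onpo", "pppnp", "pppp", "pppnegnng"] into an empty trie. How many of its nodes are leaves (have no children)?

10

A leaf is a node with no children — equivalently, the end of a word that is not a proper prefix of any other stored word.
Those words: "onpo", "pepnep", "peppne", "pgoepggop", "ppoppn", "pppene", "pppnegnng", "pppnp", "ppponnog", "ppppop"
Leaf count: 10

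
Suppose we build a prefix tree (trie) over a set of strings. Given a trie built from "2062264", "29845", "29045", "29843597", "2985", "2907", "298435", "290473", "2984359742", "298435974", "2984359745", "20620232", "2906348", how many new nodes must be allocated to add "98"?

No existing word starts with "9", so every character of "98" needs a new node.
2 − 0 = 2 new nodes.

2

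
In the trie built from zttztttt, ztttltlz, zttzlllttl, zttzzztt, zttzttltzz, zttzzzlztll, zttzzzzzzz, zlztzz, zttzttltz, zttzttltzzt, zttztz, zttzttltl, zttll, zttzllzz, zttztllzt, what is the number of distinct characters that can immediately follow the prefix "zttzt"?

3

The children of the "zttzt" node are the distinct next characters among strings starting with "zttzt".
Distinct next characters after "zttzt": l, t, z.
That node has 3 child edges.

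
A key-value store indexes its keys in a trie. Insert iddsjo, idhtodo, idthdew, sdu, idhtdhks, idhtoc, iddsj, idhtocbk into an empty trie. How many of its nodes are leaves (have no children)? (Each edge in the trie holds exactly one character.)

A leaf is a node with no children — equivalently, the end of a word that is not a proper prefix of any other stored word.
Those words: "iddsjo", "idhtdhks", "idhtocbk", "idhtodo", "idthdew", "sdu"
Leaf count: 6

6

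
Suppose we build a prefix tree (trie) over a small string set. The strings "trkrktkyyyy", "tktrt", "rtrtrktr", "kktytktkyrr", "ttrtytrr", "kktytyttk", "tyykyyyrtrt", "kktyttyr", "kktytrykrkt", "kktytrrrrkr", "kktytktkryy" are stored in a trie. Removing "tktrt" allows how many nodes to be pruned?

4

A node on "tktrt"'s path can go only if nothing else ends at it or branches off below it.
The suffix "ktrt" (4 nodes) is used only by "tktrt"; the node for "t" still has the child "r", so pruning stops there.
Nodes removed: 4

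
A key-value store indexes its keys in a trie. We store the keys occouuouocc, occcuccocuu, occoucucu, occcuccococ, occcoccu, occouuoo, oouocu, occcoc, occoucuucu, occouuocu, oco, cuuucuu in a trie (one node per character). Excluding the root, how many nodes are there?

Insert word by word; a character creates a node only if that edge doesn't already exist:
  "occouuouocc" → 11 new (o, c, c, o, u, u, o, u, o, c, c)
  "occcuccocuu" → prefix "occ" already present; 8 new (c, u, c, c, o, c, u, u)
  "occoucucu" → prefix "occou" already present; 4 new (c, u, c, u)
  "occcuccococ" → prefix "occcuccoc" already present; 2 new (o, c)
  "occcoccu" → prefix "occc" already present; 4 new (o, c, c, u)
  "occouuoo" → prefix "occouuo" already present; 1 new (o)
  "oouocu" → prefix "o" already present; 5 new (o, u, o, c, u)
  "occcoc" → prefix "occcoc" already present; 0 new (none)
  "occoucuucu" → prefix "occoucu" already present; 3 new (u, c, u)
  "occouuocu" → prefix "occouuo" already present; 2 new (c, u)
  "oco" → prefix "oc" already present; 1 new (o)
  "cuuucuu" → 7 new (c, u, u, u, c, u, u)
Total nodes = 11 + 8 + 4 + 2 + 4 + 1 + 5 + 0 + 3 + 2 + 1 + 7 = 48

48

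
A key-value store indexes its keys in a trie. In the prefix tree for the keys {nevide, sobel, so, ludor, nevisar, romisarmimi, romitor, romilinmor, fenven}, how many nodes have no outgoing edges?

8

Leaves are exactly the stored words that no other stored word extends.
Those words: "fenven", "ludor", "nevide", "nevisar", "romilinmor", "romisarmimi", "romitor", "sobel"
Leaf count: 8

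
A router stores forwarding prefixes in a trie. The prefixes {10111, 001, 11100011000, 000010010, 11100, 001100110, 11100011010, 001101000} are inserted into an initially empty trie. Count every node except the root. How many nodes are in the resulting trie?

37

Trie structure (* marks end of a word):
(root)
├─ 0
│  └─ 0
│     ├─ 0
│     │  └─ 0
│     │     └─ 1
│     │        └─ 0
│     │           └─ 0
│     │              └─ 1
│     │                 └─ 0 *
│     └─ 1 *
│        └─ 1
│           └─ 0
│              ├─ 0
│              │  └─ 1
│              │     └─ 1
│              │        └─ 0 *
│              └─ 1
│                 └─ 0
│                    └─ 0
│                       └─ 0 *
└─ 1
   ├─ 0
   │  └─ 1
   │     └─ 1
   │        └─ 1 *
   └─ 1
      └─ 1
         └─ 0
            └─ 0 *
               └─ 0
                  └─ 1
                     └─ 1
                        └─ 0
                           ├─ 0
                           │  └─ 0 *
                           └─ 1
                              └─ 0 *
Counting every labelled node above: 37.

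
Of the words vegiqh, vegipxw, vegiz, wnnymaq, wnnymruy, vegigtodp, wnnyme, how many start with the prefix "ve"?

Walk to "ve"; the words in its subtree are exactly those with that prefix.
Words under "ve": vegigtodp, vegipxw, vegiqh, vegiz
Count: 4

4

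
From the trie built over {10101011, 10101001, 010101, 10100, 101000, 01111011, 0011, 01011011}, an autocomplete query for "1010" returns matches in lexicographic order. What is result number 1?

Filter for "1010…" and sort: "10100", "101000", "10101001", "10101011"
The 1st is 10100.

10100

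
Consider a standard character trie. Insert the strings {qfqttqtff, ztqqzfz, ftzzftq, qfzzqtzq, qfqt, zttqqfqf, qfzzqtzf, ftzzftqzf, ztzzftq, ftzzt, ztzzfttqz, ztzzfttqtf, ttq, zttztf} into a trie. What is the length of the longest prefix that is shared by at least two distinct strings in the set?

The deepest shared node is where two words last agree before diverging.
e.g. "ztzzfttqtf" and "ztzzfttqz" share the prefix "ztzzfttq" of length 8; no pair shares a longer one.
Longest shared-prefix length: 8

8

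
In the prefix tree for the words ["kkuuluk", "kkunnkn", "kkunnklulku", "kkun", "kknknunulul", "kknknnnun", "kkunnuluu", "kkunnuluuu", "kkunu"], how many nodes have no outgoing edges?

Leaves are exactly the stored words that no other stored word extends.
Those words: "kknknnnun", "kknknunulul", "kkunnklulku", "kkunnkn", "kkunnuluuu", "kkunu", "kkuuluk"
Leaf count: 7

7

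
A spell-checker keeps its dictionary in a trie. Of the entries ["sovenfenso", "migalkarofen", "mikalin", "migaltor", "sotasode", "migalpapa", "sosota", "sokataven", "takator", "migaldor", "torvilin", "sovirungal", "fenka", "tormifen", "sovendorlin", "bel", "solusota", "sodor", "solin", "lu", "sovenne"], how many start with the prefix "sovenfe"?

1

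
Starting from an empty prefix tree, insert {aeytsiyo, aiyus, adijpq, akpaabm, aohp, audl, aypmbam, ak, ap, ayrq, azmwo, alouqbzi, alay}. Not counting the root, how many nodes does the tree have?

51

Count nodes per top-level branch (shared prefixes stored once):
  'a'-branch (adijpq, aeytsiyo, aiyus, ak, akpaabm, alay, alouqbzi, aohp, ap, audl, aypmbam, ayrq, azmwo): 51 nodes
Sum: 51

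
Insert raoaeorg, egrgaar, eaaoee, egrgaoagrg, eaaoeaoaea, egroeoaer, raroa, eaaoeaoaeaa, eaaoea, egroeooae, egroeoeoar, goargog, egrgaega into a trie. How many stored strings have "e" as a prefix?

10

Walk to "e"; the words in its subtree are exactly those with that prefix.
Matches: "eaaoea", "eaaoeaoaea", "eaaoeaoaeaa", "eaaoee", "egrgaar", "egrgaega", "egrgaoagrg", "egroeoaer", "egroeoeoar", "egroeooae"
Count: 10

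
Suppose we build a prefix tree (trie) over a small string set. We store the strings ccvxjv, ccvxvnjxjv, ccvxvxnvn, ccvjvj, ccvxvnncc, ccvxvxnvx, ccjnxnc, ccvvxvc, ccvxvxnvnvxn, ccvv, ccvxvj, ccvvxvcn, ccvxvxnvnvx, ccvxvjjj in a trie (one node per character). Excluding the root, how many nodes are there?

Insert word by word; a character creates a node only if that edge doesn't already exist:
  "ccvxjv" → 6 new (c, c, v, x, j, v)
  "ccvxvnjxjv" → prefix "ccvx" already present; 6 new (v, n, j, x, j, v)
  "ccvxvxnvn" → prefix "ccvxv" already present; 4 new (x, n, v, n)
  "ccvjvj" → prefix "ccv" already present; 3 new (j, v, j)
  "ccvxvnncc" → prefix "ccvxvn" already present; 3 new (n, c, c)
  "ccvxvxnvx" → prefix "ccvxvxnv" already present; 1 new (x)
  "ccjnxnc" → prefix "cc" already present; 5 new (j, n, x, n, c)
  "ccvvxvc" → prefix "ccv" already present; 4 new (v, x, v, c)
  "ccvxvxnvnvxn" → prefix "ccvxvxnvn" already present; 3 new (v, x, n)
  "ccvv" → prefix "ccvv" already present; 0 new (none)
  "ccvxvj" → prefix "ccvxv" already present; 1 new (j)
  "ccvvxvcn" → prefix "ccvvxvc" already present; 1 new (n)
  "ccvxvxnvnvx" → prefix "ccvxvxnvnvx" already present; 0 new (none)
  "ccvxvjjj" → prefix "ccvxvj" already present; 2 new (j, j)
Total nodes = 6 + 6 + 4 + 3 + 3 + 1 + 5 + 4 + 3 + 0 + 1 + 1 + 0 + 2 = 39

39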